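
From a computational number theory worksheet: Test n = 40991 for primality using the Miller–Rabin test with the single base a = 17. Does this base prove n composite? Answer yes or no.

yes

n − 1 = 40990 = 2^1 · 20495, so s = 1 and d = 20495.
x_0 = 17^20495 mod 40991 = 4014.
x_0 ∉ {1, 40990} and s = 1, so 17 is a Miller–Rabin witness and 40991 is composite.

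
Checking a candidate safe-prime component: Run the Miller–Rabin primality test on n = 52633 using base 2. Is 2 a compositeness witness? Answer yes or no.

n − 1 = 52632 = 2^3 · 6579, so s = 3 and d = 6579.
x_0 = 2^6579 mod 52633 = 1.
x_0 = 1, so 2 is not a witness.

no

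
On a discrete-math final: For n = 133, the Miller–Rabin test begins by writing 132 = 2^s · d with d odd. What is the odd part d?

Halving: 132 → 66 → 33; 33 is odd.
So 132 = 2^2 · 33.

33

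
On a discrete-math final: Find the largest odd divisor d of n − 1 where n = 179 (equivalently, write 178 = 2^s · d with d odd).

89

Halving: 178 → 89; 89 is odd.
So 178 = 2^1 · 89.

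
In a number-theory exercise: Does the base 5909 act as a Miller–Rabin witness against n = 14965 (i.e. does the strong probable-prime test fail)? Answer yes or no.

n − 1 = 14964 = 2^2 · 3741, so s = 2 and d = 3741.
x_0 = 5909^3741 mod 14965 = 14519.
x_0 is neither 1 nor 14964, so continue squaring.
x_1 = 14519^2 mod 14965 = 4371.
Reached i = s−1 = 1 without hitting −1: 5909 is a Miller–Rabin witness and 14965 is composite.

yes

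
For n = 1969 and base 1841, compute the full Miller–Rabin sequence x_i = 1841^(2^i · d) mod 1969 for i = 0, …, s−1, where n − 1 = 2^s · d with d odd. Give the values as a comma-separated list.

1395, 653, 1105, 245

n − 1 = 1968 = 2^4 · 123, so s = 4 and d = 123.
x_0 = 1841^123 mod 1969 = 1395.
x_1 = 1395^2 mod 1969 = 653.
x_2 = 653^2 mod 1969 = 1105.
x_3 = 1105^2 mod 1969 = 245.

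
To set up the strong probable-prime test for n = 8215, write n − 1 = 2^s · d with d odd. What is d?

4107

Halving: 8214 → 4107; 4107 is odd.
So 8214 = 2^1 · 4107.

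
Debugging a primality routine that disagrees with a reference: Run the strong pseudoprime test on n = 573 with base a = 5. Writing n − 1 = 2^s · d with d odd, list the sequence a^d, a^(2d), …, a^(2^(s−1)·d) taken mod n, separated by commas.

368, 196

n − 1 = 572 = 2^2 · 143, so s = 2 and d = 143.
x_0 = 5^143 mod 573 = 368.
x_1 = 368^2 mod 573 = 196.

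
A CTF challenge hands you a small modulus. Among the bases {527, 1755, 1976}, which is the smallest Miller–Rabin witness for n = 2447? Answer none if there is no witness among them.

n − 1 = 2446 = 2^1 · 1223, so s = 1 and d = 1223.
Base 527: x_0 = 527^1223 mod 2447 = 1. x_0 = 1, so 527 is not a witness.
Base 1755: x_0 = 1755^1223 mod 2447 = 2446. x_0 = 2446 ≡ −1, so 1755 is not a witness.
Base 1976: x_0 = 1976^1223 mod 2447 = 1. x_0 = 1, so 1976 is not a witness.
No listed base is a witness for 2447.

none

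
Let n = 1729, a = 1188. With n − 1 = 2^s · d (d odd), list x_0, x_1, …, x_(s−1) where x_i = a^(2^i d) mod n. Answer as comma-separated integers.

398, 1065, 1, 1, 1, 1

n − 1 = 1728 = 2^6 · 27, so s = 6 and d = 27.
x_0 = 1188^27 mod 1729 = 398.
x_1 = 398^2 mod 1729 = 1065.
x_2 = 1065^2 mod 1729 = 1.
x_3 = 1^2 mod 1729 = 1.
x_4 = 1^2 mod 1729 = 1.
x_5 = 1^2 mod 1729 = 1.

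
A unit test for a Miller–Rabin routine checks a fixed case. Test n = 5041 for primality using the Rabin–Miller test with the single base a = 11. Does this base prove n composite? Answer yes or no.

no

n − 1 = 5040 = 2^4 · 315, so s = 4 and d = 315.
x_0 = 11^315 mod 5041 = 5040.
x_0 = 5040 ≡ −1, so 11 is not a witness.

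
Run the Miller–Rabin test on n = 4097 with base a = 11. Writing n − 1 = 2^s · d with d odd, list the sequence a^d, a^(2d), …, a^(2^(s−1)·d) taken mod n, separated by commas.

n − 1 = 4096 = 2^12 · 1, so s = 12 and d = 1.
x_0 = 11^1 mod 4097 = 11.
x_1 = 11^2 mod 4097 = 121.
x_2 = 121^2 mod 4097 = 2350.
x_3 = 2350^2 mod 4097 = 3841.
x_4 = 3841^2 mod 4097 = 4081.
x_5 = 4081^2 mod 4097 = 256.
x_6 = 256^2 mod 4097 = 4081.
x_7 = 4081^2 mod 4097 = 256.
x_8 = 256^2 mod 4097 = 4081.
x_9 = 4081^2 mod 4097 = 256.
x_10 = 256^2 mod 4097 = 4081.
x_11 = 4081^2 mod 4097 = 256.

11, 121, 2350, 3841, 4081, 256, 4081, 256, 4081, 256, 4081, 256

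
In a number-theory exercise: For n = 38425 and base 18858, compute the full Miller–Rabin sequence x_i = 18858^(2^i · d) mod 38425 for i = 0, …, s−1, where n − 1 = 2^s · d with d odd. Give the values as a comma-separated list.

n − 1 = 38424 = 2^3 · 4803, so s = 3 and d = 4803.
x_0 = 18858^4803 mod 38425 = 28412.
x_1 = 28412^2 mod 38425 = 9344.
x_2 = 9344^2 mod 38425 = 8736.

28412, 9344, 8736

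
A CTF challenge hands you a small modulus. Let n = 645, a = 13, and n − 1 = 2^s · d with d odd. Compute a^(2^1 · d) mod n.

79

n − 1 = 644 = 2^2 · 161, so s = 2 and d = 161.
Repeated squaring mod 645: 13^1 ≡ 13, 13^2 ≡ 169, 13^4 ≡ 181, 13^8 ≡ 511, 13^16 ≡ 541, 13^32 ≡ 496, 13^64 ≡ 271, 13^128 ≡ 556.
161 = 128 + 32 + 1, so 13^161 ≡ 556·496·13 ≡ 178 (mod 645).
x_0 = 178.
x_1 = 178^2 mod 645 = 79.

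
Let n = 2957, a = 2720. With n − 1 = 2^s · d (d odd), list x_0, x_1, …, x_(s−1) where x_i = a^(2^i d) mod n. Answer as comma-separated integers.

2956, 1

n − 1 = 2956 = 2^2 · 739, so s = 2 and d = 739.
x_0 = 2720^739 mod 2957 = 2956.
x_1 = 2956^2 mod 2957 = 1.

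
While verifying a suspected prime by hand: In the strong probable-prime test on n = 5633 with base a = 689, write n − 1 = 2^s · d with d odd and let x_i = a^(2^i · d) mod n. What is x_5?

4860

n − 1 = 5632 = 2^9 · 11, so s = 9 and d = 11.
Repeated squaring mod 5633: 689^1 ≡ 689, 689^2 ≡ 1549, 689^4 ≡ 5376, 689^8 ≡ 4086.
11 = 8 + 2 + 1, so 689^11 ≡ 4086·1549·689 ≡ 2065 (mod 5633).
x_0 = 2065.
x_1 = 2065^2 mod 5633 = 44.
x_2 = 44^2 mod 5633 = 1936.
x_3 = 1936^2 mod 5633 = 2151.
x_4 = 2151^2 mod 5633 = 2108.
x_5 = 2108^2 mod 5633 = 4860.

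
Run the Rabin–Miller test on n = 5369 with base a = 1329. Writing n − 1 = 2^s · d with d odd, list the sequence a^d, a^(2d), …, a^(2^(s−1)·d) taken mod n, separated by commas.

n − 1 = 5368 = 2^3 · 671, so s = 3 and d = 671.
x_0 = 1329^671 mod 5369 = 4962.
x_1 = 4962^2 mod 5369 = 4579.
x_2 = 4579^2 mod 5369 = 1296.

4962, 4579, 1296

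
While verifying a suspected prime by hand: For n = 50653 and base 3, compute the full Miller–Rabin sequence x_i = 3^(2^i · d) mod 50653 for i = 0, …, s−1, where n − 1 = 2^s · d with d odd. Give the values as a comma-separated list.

38849, 38666

n − 1 = 50652 = 2^2 · 12663, so s = 2 and d = 12663.
x_0 = 3^12663 mod 50653 = 38849.
x_1 = 38849^2 mod 50653 = 38666.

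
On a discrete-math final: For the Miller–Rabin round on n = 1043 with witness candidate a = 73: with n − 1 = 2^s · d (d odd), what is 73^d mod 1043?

425

n − 1 = 1042 = 2^1 · 521, so s = 1 and d = 521.
73^521 mod 1043 = 425.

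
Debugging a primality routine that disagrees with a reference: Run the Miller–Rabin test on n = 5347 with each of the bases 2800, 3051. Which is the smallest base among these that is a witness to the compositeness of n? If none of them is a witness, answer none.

none

n − 1 = 5346 = 2^1 · 2673, so s = 1 and d = 2673.
Base 2800: x_0 = 2800^2673 mod 5347 = 1. x_0 = 1, so 2800 is not a witness.
Base 3051: x_0 = 3051^2673 mod 5347 = 5346. x_0 = 5346 ≡ −1, so 3051 is not a witness.
No listed base is a witness for 5347.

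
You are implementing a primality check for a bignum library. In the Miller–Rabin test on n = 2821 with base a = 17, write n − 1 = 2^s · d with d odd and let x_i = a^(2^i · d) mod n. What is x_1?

1

n − 1 = 2820 = 2^2 · 705, so s = 2 and d = 705.
x_0 = 17^705 mod 2821 = 2820.
x_1 = 2820^2 mod 2821 = 1.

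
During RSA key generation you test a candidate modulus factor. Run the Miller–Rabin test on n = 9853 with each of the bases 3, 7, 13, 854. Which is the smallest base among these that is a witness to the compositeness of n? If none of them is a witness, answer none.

n − 1 = 9852 = 2^2 · 2463, so s = 2 and d = 2463.
Base 3: x_0 = 3^2463 mod 9853 = 341. x_0 is neither 1 nor 9852, so continue squaring. x_1 = 341^2 mod 9853 = 7898. Reached i = s−1 = 1 without hitting −1: 3 is a Miller–Rabin witness and 9853 is composite.
Base 7: x_0 = 7^2463 mod 9853 = 2177. x_0 is neither 1 nor 9852, so continue squaring. x_1 = 2177^2 mod 9853 = 36. Reached i = s−1 = 1 without hitting −1: 7 is a Miller–Rabin witness and 9853 is composite.
Base 13: x_0 = 13^2463 mod 9853 = 2515. x_0 is neither 1 nor 9852, so continue squaring. x_1 = 2515^2 mod 9853 = 9452. Reached i = s−1 = 1 without hitting −1: 13 is a Miller–Rabin witness and 9853 is composite.
Base 854: x_0 = 854^2463 mod 9853 = 5848. x_0 is neither 1 nor 9852, so continue squaring. x_1 = 5848^2 mod 9853 = 9194. Reached i = s−1 = 1 without hitting −1: 854 is a Miller–Rabin witness and 9853 is composite.
The smallest witness among the given bases is 3.

3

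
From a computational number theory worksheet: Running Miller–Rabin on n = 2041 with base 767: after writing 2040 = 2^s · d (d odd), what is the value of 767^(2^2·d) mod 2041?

n − 1 = 2040 = 2^3 · 255, so s = 3 and d = 255.
x_0 = 767^255 mod 2041 = 1144.
x_1 = 1144^2 mod 2041 = 455.
x_2 = 455^2 mod 2041 = 884.

884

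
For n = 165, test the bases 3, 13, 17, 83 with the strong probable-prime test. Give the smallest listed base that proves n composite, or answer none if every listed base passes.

n − 1 = 164 = 2^2 · 41, so s = 2 and d = 41.
Base 3: x_0 = 3^41 mod 165 = 3. x_0 is neither 1 nor 164, so continue squaring. x_1 = 3^2 mod 165 = 9. Reached i = s−1 = 1 without hitting −1: 3 is a Miller–Rabin witness and 165 is composite.
Base 13: x_0 = 13^41 mod 165 = 13. x_0 is neither 1 nor 164, so continue squaring. x_1 = 13^2 mod 165 = 4. Reached i = s−1 = 1 without hitting −1: 13 is a Miller–Rabin witness and 165 is composite.
Base 17: x_0 = 17^41 mod 165 = 17. x_0 is neither 1 nor 164, so continue squaring. x_1 = 17^2 mod 165 = 124. Reached i = s−1 = 1 without hitting −1: 17 is a Miller–Rabin witness and 165 is composite.
Base 83: x_0 = 83^41 mod 165 = 83. x_0 is neither 1 nor 164, so continue squaring. x_1 = 83^2 mod 165 = 124. Reached i = s−1 = 1 without hitting −1: 83 is a Miller–Rabin witness and 165 is composite.
The smallest witness among the given bases is 3.

3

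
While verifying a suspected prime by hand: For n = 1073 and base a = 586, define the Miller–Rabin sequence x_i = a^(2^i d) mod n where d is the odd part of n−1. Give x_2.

n − 1 = 1072 = 2^4 · 67, so s = 4 and d = 67.
x_0 = 586^67 mod 1073 = 154.
x_1 = 154^2 mod 1073 = 110.
x_2 = 110^2 mod 1073 = 297.

297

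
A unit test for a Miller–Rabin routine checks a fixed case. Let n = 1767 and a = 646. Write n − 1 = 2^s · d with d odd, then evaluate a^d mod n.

n − 1 = 1766 = 2^1 · 883, so s = 1 and d = 883.
Repeated squaring mod 1767: 646^1 ≡ 646, 646^2 ≡ 304, 646^4 ≡ 532, 646^8 ≡ 304, 646^16 ≡ 532, 646^32 ≡ 304, 646^64 ≡ 532, 646^128 ≡ 304, 646^256 ≡ 532, 646^512 ≡ 304.
883 = 512 + 256 + 64 + 32 + 16 + 2 + 1, so 646^883 ≡ 304·532·532·304·532·304·646 ≡ 646 (mod 1767).

646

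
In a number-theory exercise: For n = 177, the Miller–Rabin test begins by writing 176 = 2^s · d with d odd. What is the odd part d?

11

Halving: 176 → 88 → 44 → 22 → 11; 11 is odd.
So 176 = 2^4 · 11.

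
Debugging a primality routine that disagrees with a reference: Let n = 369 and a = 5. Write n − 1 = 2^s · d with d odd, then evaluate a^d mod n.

2

n − 1 = 368 = 2^4 · 23, so s = 4 and d = 23.
5^23 mod 369 = 2.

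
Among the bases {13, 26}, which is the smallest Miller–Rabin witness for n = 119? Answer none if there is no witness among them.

13

n − 1 = 118 = 2^1 · 59, so s = 1 and d = 59.
Base 13: x_0 = 13^59 mod 119 = 55. x_0 ∉ {1, 118} and s = 1, so 13 is a Miller–Rabin witness and 119 is composite.
Base 26: x_0 = 26^59 mod 119 = 66. x_0 ∉ {1, 118} and s = 1, so 26 is a Miller–Rabin witness and 119 is composite.
The smallest witness among the given bases is 13.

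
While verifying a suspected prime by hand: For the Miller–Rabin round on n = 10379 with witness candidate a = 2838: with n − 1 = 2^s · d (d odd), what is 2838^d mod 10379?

n − 1 = 10378 = 2^1 · 5189, so s = 1 and d = 5189.
Repeated squaring mod 10379: 2838^1 ≡ 2838, 2838^2 ≡ 140, 2838^4 ≡ 9221, 2838^8 ≡ 2073, 2838^16 ≡ 423, 2838^32 ≡ 2486, 2838^64 ≡ 4691, 2838^128 ≡ 2001, 2838^256 ≡ 8086, 2838^512 ≡ 6075, 2838^1024 ≡ 8280, 2838^2048 ≡ 5105, 2838^4096 ≡ 9735.
5189 = 4096 + 1024 + 64 + 4 + 1, so 2838^5189 ≡ 9735·8280·4691·9221·2838 ≡ 8007 (mod 10379).

8007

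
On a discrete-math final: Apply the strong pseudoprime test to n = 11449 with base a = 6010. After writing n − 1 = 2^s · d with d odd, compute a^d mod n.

5991

n − 1 = 11448 = 2^3 · 1431, so s = 3 and d = 1431.
6010^1431 mod 11449 = 5991.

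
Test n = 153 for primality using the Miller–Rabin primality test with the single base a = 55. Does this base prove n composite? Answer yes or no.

n − 1 = 152 = 2^3 · 19, so s = 3 and d = 19.
x_0 = 55^19 mod 153 = 64.
x_0 is neither 1 nor 152, so continue squaring.
x_1 = 64^2 mod 153 = 118.
x_2 = 118^2 mod 153 = 1.
x_2 = 1 but x_1 ≠ ±1, a nontrivial square root of 1 — 55 is a witness and 153 is composite.

yes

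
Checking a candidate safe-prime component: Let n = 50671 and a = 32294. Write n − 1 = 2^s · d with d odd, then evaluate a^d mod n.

50670

n − 1 = 50670 = 2^1 · 25335, so s = 1 and d = 25335.
By repeated squaring, 32294^25335 ≡ 50670 (mod 50671).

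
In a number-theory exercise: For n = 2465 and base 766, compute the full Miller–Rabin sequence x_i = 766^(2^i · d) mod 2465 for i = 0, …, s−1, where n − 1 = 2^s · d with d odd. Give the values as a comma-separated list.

n − 1 = 2464 = 2^5 · 77, so s = 5 and d = 77.
x_0 = 766^77 mod 2465 = 766.
x_1 = 766^2 mod 2465 = 86.
x_2 = 86^2 mod 2465 = 1.
x_3 = 1^2 mod 2465 = 1.
x_4 = 1^2 mod 2465 = 1.

766, 86, 1, 1, 1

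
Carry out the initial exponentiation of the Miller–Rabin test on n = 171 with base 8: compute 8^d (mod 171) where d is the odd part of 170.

n − 1 = 170 = 2^1 · 85, so s = 1 and d = 85.
By repeated squaring, 8^85 ≡ 8 (mod 171).

8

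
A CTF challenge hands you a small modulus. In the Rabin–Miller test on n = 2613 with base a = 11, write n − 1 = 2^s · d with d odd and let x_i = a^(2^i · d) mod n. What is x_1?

2311

n − 1 = 2612 = 2^2 · 653, so s = 2 and d = 653.
Repeated squaring mod 2613: 11^1 ≡ 11, 11^2 ≡ 121, 11^4 ≡ 1576, 11^8 ≡ 1426, 11^16 ≡ 562, 11^32 ≡ 2284, 11^64 ≡ 1108, 11^128 ≡ 2167, 11^256 ≡ 328, 11^512 ≡ 451.
653 = 512 + 128 + 8 + 4 + 1, so 11^653 ≡ 451·2167·1426·1576·11 ≡ 995 (mod 2613).
x_0 = 995.
x_1 = 995^2 mod 2613 = 2311.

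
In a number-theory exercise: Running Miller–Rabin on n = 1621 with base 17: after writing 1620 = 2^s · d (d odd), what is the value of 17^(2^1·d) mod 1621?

n − 1 = 1620 = 2^2 · 405, so s = 2 and d = 405.
x_0 = 17^405 mod 1621 = 1455.
x_1 = 1455^2 mod 1621 = 1620.

1620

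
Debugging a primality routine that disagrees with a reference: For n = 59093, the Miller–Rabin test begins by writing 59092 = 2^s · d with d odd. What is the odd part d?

14773

Halving: 59092 → 29546 → 14773; 14773 is odd.
So 59092 = 2^2 · 14773.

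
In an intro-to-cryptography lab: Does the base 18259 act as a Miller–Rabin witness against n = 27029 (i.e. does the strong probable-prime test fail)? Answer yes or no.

n − 1 = 27028 = 2^2 · 6757, so s = 2 and d = 6757.
x_0 = 18259^6757 mod 27029 = 21481.
x_0 is neither 1 nor 27028, so continue squaring.
x_1 = 21481^2 mod 27029 = 21302.
Reached i = s−1 = 1 without hitting −1: 18259 is a Miller–Rabin witness and 27029 is composite.

yes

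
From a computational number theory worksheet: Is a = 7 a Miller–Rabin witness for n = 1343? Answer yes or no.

n − 1 = 1342 = 2^1 · 671, so s = 1 and d = 671.
x_0 = 7^671 mod 1343 = 1093.
x_0 ∉ {1, 1342} and s = 1, so 7 is a Miller–Rabin witness and 1343 is composite.

yes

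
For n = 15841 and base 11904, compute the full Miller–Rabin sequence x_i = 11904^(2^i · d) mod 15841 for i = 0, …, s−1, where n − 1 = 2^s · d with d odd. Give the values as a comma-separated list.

n − 1 = 15840 = 2^5 · 495, so s = 5 and d = 495.
x_0 = 11904^495 mod 15841 = 6665.
x_1 = 6665^2 mod 15841 = 4061.
x_2 = 4061^2 mod 15841 = 1240.
x_3 = 1240^2 mod 15841 = 1023.
x_4 = 1023^2 mod 15841 = 1023.

6665, 4061, 1240, 1023, 1023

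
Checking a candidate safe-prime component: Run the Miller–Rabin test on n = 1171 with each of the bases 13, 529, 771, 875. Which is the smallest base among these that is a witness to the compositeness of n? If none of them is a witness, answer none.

none

n − 1 = 1170 = 2^1 · 585, so s = 1 and d = 585.
Base 13: x_0 = 13^585 mod 1171 = 1. x_0 = 1, so 13 is not a witness.
Base 529: x_0 = 529^585 mod 1171 = 1. x_0 = 1, so 529 is not a witness.
Base 771: x_0 = 771^585 mod 1171 = 1170. x_0 = 1170 ≡ −1, so 771 is not a witness.
Base 875: x_0 = 875^585 mod 1171 = 1170. x_0 = 1170 ≡ −1, so 875 is not a witness.
No listed base is a witness for 1171.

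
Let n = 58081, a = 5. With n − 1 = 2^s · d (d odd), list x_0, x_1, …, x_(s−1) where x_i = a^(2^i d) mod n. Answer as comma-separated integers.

36361, 24518, 52055, 12051, 24101

n − 1 = 58080 = 2^5 · 1815, so s = 5 and d = 1815.
x_0 = 5^1815 mod 58081 = 36361.
x_1 = 36361^2 mod 58081 = 24518.
x_2 = 24518^2 mod 58081 = 52055.
x_3 = 52055^2 mod 58081 = 12051.
x_4 = 12051^2 mod 58081 = 24101.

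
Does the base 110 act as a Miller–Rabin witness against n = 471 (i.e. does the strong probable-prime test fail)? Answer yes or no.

n − 1 = 470 = 2^1 · 235, so s = 1 and d = 235.
x_0 = 110^235 mod 471 = 110.
x_0 ∉ {1, 470} and s = 1, so 110 is a Miller–Rabin witness and 471 is composite.

yes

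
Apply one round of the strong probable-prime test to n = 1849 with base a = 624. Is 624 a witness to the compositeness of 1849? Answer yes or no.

n − 1 = 1848 = 2^3 · 231, so s = 3 and d = 231.
By repeated squaring, 624^231 ≡ 1676 (mod 1849).
x_0 = 624^231 mod 1849 = 1676.
x_0 is neither 1 nor 1848, so continue squaring.
x_1 = 1676^2 mod 1849 = 345.
x_2 = 345^2 mod 1849 = 689.
Reached i = s−1 = 2 without hitting −1: 624 is a Miller–Rabin witness and 1849 is composite.

yes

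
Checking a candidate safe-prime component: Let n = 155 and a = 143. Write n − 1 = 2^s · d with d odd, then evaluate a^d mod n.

n − 1 = 154 = 2^1 · 77, so s = 1 and d = 77.
143^77 mod 155 = 113.

113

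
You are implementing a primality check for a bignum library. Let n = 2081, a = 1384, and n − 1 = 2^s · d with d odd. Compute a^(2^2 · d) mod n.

n − 1 = 2080 = 2^5 · 65, so s = 5 and d = 65.
Repeated squaring mod 2081: 1384^1 ≡ 1384, 1384^2 ≡ 936, 1384^4 ≡ 2076, 1384^8 ≡ 25, 1384^16 ≡ 625, 1384^32 ≡ 1478, 1384^64 ≡ 1515.
65 = 64 + 1, so 1384^65 ≡ 1515·1384 ≡ 1193 (mod 2081).
x_0 = 1193.
x_1 = 1193^2 mod 2081 = 1926.
x_2 = 1926^2 mod 2081 = 1134.

1134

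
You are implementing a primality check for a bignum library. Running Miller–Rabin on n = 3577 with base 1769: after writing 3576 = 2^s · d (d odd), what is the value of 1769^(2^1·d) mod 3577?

1506

n − 1 = 3576 = 2^3 · 447, so s = 3 and d = 447.
Repeated squaring mod 3577: 1769^1 ≡ 1769, 1769^2 ≡ 3063, 1769^4 ≡ 3075, 1769^8 ≡ 1614, 1769^16 ≡ 940, 1769^32 ≡ 81, 1769^64 ≡ 2984, 1769^128 ≡ 1103, 1769^256 ≡ 429.
447 = 256 + 128 + 32 + 16 + 8 + 4 + 2 + 1, so 1769^447 ≡ 429·1103·81·940·1614·3075·3063·1769 ≡ 3044 (mod 3577).
x_0 = 3044.
x_1 = 3044^2 mod 3577 = 1506.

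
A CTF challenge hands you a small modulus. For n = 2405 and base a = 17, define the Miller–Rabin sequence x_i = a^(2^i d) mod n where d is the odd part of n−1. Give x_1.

n − 1 = 2404 = 2^2 · 601, so s = 2 and d = 601.
x_0 = 17^601 mod 2405 = 1317.
x_1 = 1317^2 mod 2405 = 484.

484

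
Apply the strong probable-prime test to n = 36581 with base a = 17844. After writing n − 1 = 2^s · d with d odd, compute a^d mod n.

n − 1 = 36580 = 2^2 · 9145, so s = 2 and d = 9145.
17844^9145 mod 36581 = 8990.

8990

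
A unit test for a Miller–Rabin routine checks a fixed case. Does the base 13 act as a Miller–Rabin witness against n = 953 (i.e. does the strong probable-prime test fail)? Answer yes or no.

n − 1 = 952 = 2^3 · 119, so s = 3 and d = 119.
x_0 = 13^119 mod 953 = 442.
x_0 is neither 1 nor 952, so continue squaring.
x_1 = 442^2 mod 953 = 952.
x_1 ≡ −1, so 13 is not a witness.

no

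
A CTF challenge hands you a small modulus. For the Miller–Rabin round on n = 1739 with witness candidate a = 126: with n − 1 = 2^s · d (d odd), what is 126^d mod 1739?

764

n − 1 = 1738 = 2^1 · 869, so s = 1 and d = 869.
126^869 mod 1739 = 764.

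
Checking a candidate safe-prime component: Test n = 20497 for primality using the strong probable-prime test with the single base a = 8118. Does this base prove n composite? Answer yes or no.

n − 1 = 20496 = 2^4 · 1281, so s = 4 and d = 1281.
Repeated squaring mod 20497: 8118^1 ≡ 8118, 8118^2 ≡ 4069, 8118^4 ≡ 15682, 8118^8 ≡ 2118, 8118^16 ≡ 17578, 8118^32 ≡ 14306, 8118^64 ≡ 19588, 8118^128 ≡ 6401, 8118^256 ≡ 19795, 8118^512 ≡ 876, 8118^1024 ≡ 8987.
1281 = 1024 + 256 + 1, so 8118^1281 ≡ 8987·19795·8118 ≡ 4828 (mod 20497).
x_0 = 8118^1281 mod 20497 = 4828.
x_0 is neither 1 nor 20496, so continue squaring.
x_1 = 4828^2 mod 20497 = 4495.
x_2 = 4495^2 mod 20497 = 15480.
x_3 = 15480^2 mod 20497 = 20470.
Reached i = s−1 = 3 without hitting −1: 8118 is a Miller–Rabin witness and 20497 is composite.

yes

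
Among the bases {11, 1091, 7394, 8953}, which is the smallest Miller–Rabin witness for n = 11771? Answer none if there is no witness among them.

11

n − 1 = 11770 = 2^1 · 5885, so s = 1 and d = 5885.
Base 11: x_0 = 11^5885 mod 11771 = 4579. x_0 ∉ {1, 11770} and s = 1, so 11 is a Miller–Rabin witness and 11771 is composite.
Base 1091: x_0 = 1091^5885 mod 11771 = 3222. x_0 ∉ {1, 11770} and s = 1, so 1091 is a Miller–Rabin witness and 11771 is composite.
Base 7394: x_0 = 7394^5885 mod 11771 = 11016. x_0 ∉ {1, 11770} and s = 1, so 7394 is a Miller–Rabin witness and 11771 is composite.
Base 8953: x_0 = 8953^5885 mod 11771 = 1029. x_0 ∉ {1, 11770} and s = 1, so 8953 is a Miller–Rabin witness and 11771 is composite.
The smallest witness among the given bases is 11.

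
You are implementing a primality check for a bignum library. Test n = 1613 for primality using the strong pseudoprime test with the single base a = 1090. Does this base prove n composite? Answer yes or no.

no

n − 1 = 1612 = 2^2 · 403, so s = 2 and d = 403.
x_0 = 1090^403 mod 1613 = 1.
x_0 = 1, so 1090 is not a witness.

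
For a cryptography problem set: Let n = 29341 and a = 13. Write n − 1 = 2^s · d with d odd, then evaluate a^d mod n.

n − 1 = 29340 = 2^2 · 7335, so s = 2 and d = 7335.
13^7335 mod 29341 = 8541.

8541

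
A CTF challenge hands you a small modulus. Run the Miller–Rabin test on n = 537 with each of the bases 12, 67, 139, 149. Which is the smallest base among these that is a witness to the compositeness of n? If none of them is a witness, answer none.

12

n − 1 = 536 = 2^3 · 67, so s = 3 and d = 67.
Base 12: x_0 = 12^67 mod 537 = 240. x_0 is neither 1 nor 536, so continue squaring. x_1 = 240^2 mod 537 = 141. x_2 = 141^2 mod 537 = 12. Reached i = s−1 = 2 without hitting −1: 12 is a Miller–Rabin witness and 537 is composite.
Base 67: x_0 = 67^67 mod 537 = 496. x_0 is neither 1 nor 536, so continue squaring. x_1 = 496^2 mod 537 = 70. x_2 = 70^2 mod 537 = 67. Reached i = s−1 = 2 without hitting −1: 67 is a Miller–Rabin witness and 537 is composite.
Base 139: x_0 = 139^67 mod 537 = 400. x_0 is neither 1 nor 536, so continue squaring. x_1 = 400^2 mod 537 = 511. x_2 = 511^2 mod 537 = 139. Reached i = s−1 = 2 without hitting −1: 139 is a Miller–Rabin witness and 537 is composite.
Base 149: x_0 = 149^67 mod 537 = 509. x_0 is neither 1 nor 536, so continue squaring. x_1 = 509^2 mod 537 = 247. x_2 = 247^2 mod 537 = 328. Reached i = s−1 = 2 without hitting −1: 149 is a Miller–Rabin witness and 537 is composite.
The smallest witness among the given bases is 12.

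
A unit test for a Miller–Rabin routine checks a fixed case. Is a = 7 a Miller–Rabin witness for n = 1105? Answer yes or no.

yes

n − 1 = 1104 = 2^4 · 69, so s = 4 and d = 69.
Repeated squaring mod 1105: 7^1 ≡ 7, 7^2 ≡ 49, 7^4 ≡ 191, 7^8 ≡ 16, 7^16 ≡ 256, 7^32 ≡ 341, 7^64 ≡ 256.
69 = 64 + 4 + 1, so 7^69 ≡ 256·191·7 ≡ 827 (mod 1105).
x_0 = 7^69 mod 1105 = 827.
x_0 is neither 1 nor 1104, so continue squaring.
x_1 = 827^2 mod 1105 = 1039.
x_2 = 1039^2 mod 1105 = 1041.
x_3 = 1041^2 mod 1105 = 781.
Reached i = s−1 = 3 without hitting −1: 7 is a Miller–Rabin witness and 1105 is composite.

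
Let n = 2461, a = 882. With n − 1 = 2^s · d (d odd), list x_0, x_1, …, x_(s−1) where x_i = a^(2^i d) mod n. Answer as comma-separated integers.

1613, 492

n − 1 = 2460 = 2^2 · 615, so s = 2 and d = 615.
x_0 = 882^615 mod 2461 = 1613.
x_1 = 1613^2 mod 2461 = 492.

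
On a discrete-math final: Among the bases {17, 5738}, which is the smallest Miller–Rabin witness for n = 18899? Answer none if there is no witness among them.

n − 1 = 18898 = 2^1 · 9449, so s = 1 and d = 9449.
Base 17: x_0 = 17^9449 mod 18899 = 18898. x_0 = 18898 ≡ −1, so 17 is not a witness.
Base 5738: x_0 = 5738^9449 mod 18899 = 18898. x_0 = 18898 ≡ −1, so 5738 is not a witness.
No listed base is a witness for 18899.

none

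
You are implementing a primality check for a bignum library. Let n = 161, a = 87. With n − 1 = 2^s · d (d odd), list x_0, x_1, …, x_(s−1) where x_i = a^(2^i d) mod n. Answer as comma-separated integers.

n − 1 = 160 = 2^5 · 5, so s = 5 and d = 5.
x_0 = 87^5 mod 161 = 26.
x_1 = 26^2 mod 161 = 32.
x_2 = 32^2 mod 161 = 58.
x_3 = 58^2 mod 161 = 144.
x_4 = 144^2 mod 161 = 128.

26, 32, 58, 144, 128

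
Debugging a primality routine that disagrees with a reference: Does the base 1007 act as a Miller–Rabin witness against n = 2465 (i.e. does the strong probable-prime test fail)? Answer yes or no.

n − 1 = 2464 = 2^5 · 77, so s = 5 and d = 77.
Repeated squaring mod 2465: 1007^1 ≡ 1007, 1007^2 ≡ 934, 1007^4 ≡ 2211, 1007^8 ≡ 426, 1007^16 ≡ 1531, 1007^32 ≡ 2211, 1007^64 ≡ 426.
77 = 64 + 8 + 4 + 1, so 1007^77 ≡ 426·426·2211·1007 ≡ 1177 (mod 2465).
x_0 = 1007^77 mod 2465 = 1177.
x_0 is neither 1 nor 2464, so continue squaring.
x_1 = 1177^2 mod 2465 = 2464.
x_1 ≡ −1, so 1007 is not a witness.

no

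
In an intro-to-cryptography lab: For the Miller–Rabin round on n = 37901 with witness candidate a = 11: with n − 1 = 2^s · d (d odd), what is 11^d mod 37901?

n − 1 = 37900 = 2^2 · 9475, so s = 2 and d = 9475.
11^9475 mod 37901 = 23825.

23825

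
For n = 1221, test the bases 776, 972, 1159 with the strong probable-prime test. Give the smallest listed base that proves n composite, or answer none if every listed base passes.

972

n − 1 = 1220 = 2^2 · 305, so s = 2 and d = 305.
Base 776: x_0 = 776^305 mod 1221 = 1220. x_0 = 1220 ≡ −1, so 776 is not a witness.
Base 972: x_0 = 972^305 mod 1221 = 507. x_0 is neither 1 nor 1220, so continue squaring. x_1 = 507^2 mod 1221 = 639. Reached i = s−1 = 1 without hitting −1: 972 is a Miller–Rabin witness and 1221 is composite.
Base 1159: x_0 = 1159^305 mod 1221 = 34. x_0 is neither 1 nor 1220, so continue squaring. x_1 = 34^2 mod 1221 = 1156. Reached i = s−1 = 1 without hitting −1: 1159 is a Miller–Rabin witness and 1221 is composite.
The smallest witness among the given bases is 972.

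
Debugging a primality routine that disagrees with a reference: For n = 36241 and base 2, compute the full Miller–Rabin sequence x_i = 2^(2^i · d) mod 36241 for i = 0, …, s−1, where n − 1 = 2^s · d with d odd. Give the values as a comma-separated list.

22664, 13203, 36240, 1

n − 1 = 36240 = 2^4 · 2265, so s = 4 and d = 2265.
x_0 = 2^2265 mod 36241 = 22664.
x_1 = 22664^2 mod 36241 = 13203.
x_2 = 13203^2 mod 36241 = 36240.
x_3 = 36240^2 mod 36241 = 1.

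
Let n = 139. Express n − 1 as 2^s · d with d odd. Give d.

69

Halving: 138 → 69; 69 is odd.
So 138 = 2^1 · 69.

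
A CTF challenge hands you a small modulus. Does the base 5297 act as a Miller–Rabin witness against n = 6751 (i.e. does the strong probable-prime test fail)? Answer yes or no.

yes

n − 1 = 6750 = 2^1 · 3375, so s = 1 and d = 3375.
x_0 = 5297^3375 mod 6751 = 1599.
x_0 ∉ {1, 6750} and s = 1, so 5297 is a Miller–Rabin witness and 6751 is composite.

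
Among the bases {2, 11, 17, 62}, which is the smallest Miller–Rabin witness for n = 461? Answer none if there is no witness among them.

n − 1 = 460 = 2^2 · 115, so s = 2 and d = 115.
Base 2: x_0 = 2^115 mod 461 = 48. x_0 is neither 1 nor 460, so continue squaring. x_1 = 48^2 mod 461 = 460. x_1 ≡ −1, so 2 is not a witness.
Base 11: x_0 = 11^115 mod 461 = 48. x_0 is neither 1 nor 460, so continue squaring. x_1 = 48^2 mod 461 = 460. x_1 ≡ −1, so 11 is not a witness.
Base 17: x_0 = 17^115 mod 461 = 460. x_0 = 460 ≡ −1, so 17 is not a witness.
Base 62: x_0 = 62^115 mod 461 = 1. x_0 = 1, so 62 is not a witness.
No listed base is a witness for 461.

none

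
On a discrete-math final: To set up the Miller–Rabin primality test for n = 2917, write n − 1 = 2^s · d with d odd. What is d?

Halving: 2916 → 1458 → 729; 729 is odd.
So 2916 = 2^2 · 729.

729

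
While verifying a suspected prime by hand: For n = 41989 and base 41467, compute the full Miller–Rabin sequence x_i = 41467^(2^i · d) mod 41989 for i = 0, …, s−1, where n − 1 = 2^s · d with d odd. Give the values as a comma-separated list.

n − 1 = 41988 = 2^2 · 10497, so s = 2 and d = 10497.
x_0 = 41467^10497 mod 41989 = 22681.
x_1 = 22681^2 mod 41989 = 20522.

22681, 20522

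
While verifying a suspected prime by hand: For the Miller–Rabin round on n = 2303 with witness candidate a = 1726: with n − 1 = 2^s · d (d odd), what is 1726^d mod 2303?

n − 1 = 2302 = 2^1 · 1151, so s = 1 and d = 1151.
1726^1151 mod 2303 = 2102.

2102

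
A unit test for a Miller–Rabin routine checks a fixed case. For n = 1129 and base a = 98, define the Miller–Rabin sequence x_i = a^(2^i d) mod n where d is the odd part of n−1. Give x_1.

1128

n − 1 = 1128 = 2^3 · 141, so s = 3 and d = 141.
x_0 = 98^141 mod 1129 = 961.
x_1 = 961^2 mod 1129 = 1128.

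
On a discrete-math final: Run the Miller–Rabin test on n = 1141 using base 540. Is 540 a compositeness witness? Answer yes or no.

n − 1 = 1140 = 2^2 · 285, so s = 2 and d = 285.
x_0 = 540^285 mod 1141 = 624.
x_0 is neither 1 nor 1140, so continue squaring.
x_1 = 624^2 mod 1141 = 295.
Reached i = s−1 = 1 without hitting −1: 540 is a Miller–Rabin witness and 1141 is composite.

yes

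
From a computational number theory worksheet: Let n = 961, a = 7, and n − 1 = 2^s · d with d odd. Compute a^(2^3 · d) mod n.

342

n − 1 = 960 = 2^6 · 15, so s = 6 and d = 15.
x_0 = 7^15 mod 961 = 404.
x_1 = 404^2 mod 961 = 807.
x_2 = 807^2 mod 961 = 652.
x_3 = 652^2 mod 961 = 342.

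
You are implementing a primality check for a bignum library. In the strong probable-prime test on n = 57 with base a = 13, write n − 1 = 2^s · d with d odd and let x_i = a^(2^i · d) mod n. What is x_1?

n − 1 = 56 = 2^3 · 7, so s = 3 and d = 7.
x_0 = 13^7 mod 57 = 10.
x_1 = 10^2 mod 57 = 43.

43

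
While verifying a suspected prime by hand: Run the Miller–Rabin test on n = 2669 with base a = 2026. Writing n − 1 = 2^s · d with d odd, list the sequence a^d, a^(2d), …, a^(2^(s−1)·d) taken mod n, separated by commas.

2251, 1239

n − 1 = 2668 = 2^2 · 667, so s = 2 and d = 667.
x_0 = 2026^667 mod 2669 = 2251.
x_1 = 2251^2 mod 2669 = 1239.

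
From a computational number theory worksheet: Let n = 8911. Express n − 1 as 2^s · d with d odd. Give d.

4455

Halving: 8910 → 4455; 4455 is odd.
So 8910 = 2^1 · 4455.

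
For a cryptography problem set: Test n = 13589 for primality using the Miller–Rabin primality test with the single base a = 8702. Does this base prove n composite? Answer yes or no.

yes

n − 1 = 13588 = 2^2 · 3397, so s = 2 and d = 3397.
x_0 = 8702^3397 mod 13589 = 9057.
x_0 is neither 1 nor 13588, so continue squaring.
x_1 = 9057^2 mod 13589 = 6045.
Reached i = s−1 = 1 without hitting −1: 8702 is a Miller–Rabin witness and 13589 is composite.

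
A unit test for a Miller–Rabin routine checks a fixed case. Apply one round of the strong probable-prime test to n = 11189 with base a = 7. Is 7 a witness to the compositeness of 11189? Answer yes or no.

n − 1 = 11188 = 2^2 · 2797, so s = 2 and d = 2797.
x_0 = 7^2797 mod 11189 = 9813.
x_0 is neither 1 nor 11188, so continue squaring.
x_1 = 9813^2 mod 11189 = 2435.
Reached i = s−1 = 1 without hitting −1: 7 is a Miller–Rabin witness and 11189 is composite.

yes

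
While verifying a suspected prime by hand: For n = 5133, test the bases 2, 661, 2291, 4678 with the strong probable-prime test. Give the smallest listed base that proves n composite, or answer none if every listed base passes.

2

n − 1 = 5132 = 2^2 · 1283, so s = 2 and d = 1283.
Base 2: x_0 = 2^1283 mod 5133 = 1721. x_0 is neither 1 nor 5132, so continue squaring. x_1 = 1721^2 mod 5133 = 100. Reached i = s−1 = 1 without hitting −1: 2 is a Miller–Rabin witness and 5133 is composite.
Base 661: x_0 = 661^1283 mod 5133 = 2878. x_0 is neither 1 nor 5132, so continue squaring. x_1 = 2878^2 mod 5133 = 3355. Reached i = s−1 = 1 without hitting −1: 661 is a Miller–Rabin witness and 5133 is composite.
Base 2291: x_0 = 2291^1283 mod 5133 = 3509. x_0 is neither 1 nor 5132, so continue squaring. x_1 = 3509^2 mod 5133 = 4147. Reached i = s−1 = 1 without hitting −1: 2291 is a Miller–Rabin witness and 5133 is composite.
Base 4678: x_0 = 4678^1283 mod 5133 = 4588. x_0 is neither 1 nor 5132, so continue squaring. x_1 = 4588^2 mod 5133 = 4444. Reached i = s−1 = 1 without hitting −1: 4678 is a Miller–Rabin witness and 5133 is composite.
The smallest witness among the given bases is 2.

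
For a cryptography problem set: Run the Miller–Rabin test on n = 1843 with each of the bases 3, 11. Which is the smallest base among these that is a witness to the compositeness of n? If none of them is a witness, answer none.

3

n − 1 = 1842 = 2^1 · 921, so s = 1 and d = 921.
Base 3: x_0 = 3^921 mod 1843 = 768. x_0 ∉ {1, 1842} and s = 1, so 3 is a Miller–Rabin witness and 1843 is composite.
Base 11: x_0 = 11^921 mod 1843 = 590. x_0 ∉ {1, 1842} and s = 1, so 11 is a Miller–Rabin witness and 1843 is composite.
The smallest witness among the given bases is 3.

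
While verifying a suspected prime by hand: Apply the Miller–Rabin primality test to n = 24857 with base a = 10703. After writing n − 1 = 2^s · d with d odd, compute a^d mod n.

7980

n − 1 = 24856 = 2^3 · 3107, so s = 3 and d = 3107.
10703^3107 mod 24857 = 7980.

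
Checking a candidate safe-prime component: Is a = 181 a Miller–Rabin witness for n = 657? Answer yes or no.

yes

n − 1 = 656 = 2^4 · 41, so s = 4 and d = 41.
x_0 = 181^41 mod 657 = 127.
x_0 is neither 1 nor 656, so continue squaring.
x_1 = 127^2 mod 657 = 361.
x_2 = 361^2 mod 657 = 235.
x_3 = 235^2 mod 657 = 37.
Reached i = s−1 = 3 without hitting −1: 181 is a Miller–Rabin witness and 657 is composite.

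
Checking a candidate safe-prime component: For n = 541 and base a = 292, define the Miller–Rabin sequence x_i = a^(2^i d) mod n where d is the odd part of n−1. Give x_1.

540

n − 1 = 540 = 2^2 · 135, so s = 2 and d = 135.
x_0 = 292^135 mod 541 = 489.
x_1 = 489^2 mod 541 = 540.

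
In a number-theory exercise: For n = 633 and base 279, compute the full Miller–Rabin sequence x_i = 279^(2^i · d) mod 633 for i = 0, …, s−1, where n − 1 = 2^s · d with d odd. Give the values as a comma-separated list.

27, 96, 354

n − 1 = 632 = 2^3 · 79, so s = 3 and d = 79.
x_0 = 279^79 mod 633 = 27.
x_1 = 27^2 mod 633 = 96.
x_2 = 96^2 mod 633 = 354.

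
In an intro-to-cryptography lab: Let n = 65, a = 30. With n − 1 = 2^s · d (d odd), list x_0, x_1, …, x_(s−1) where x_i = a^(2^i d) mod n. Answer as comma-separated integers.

30, 55, 35, 55, 35, 55

n − 1 = 64 = 2^6 · 1, so s = 6 and d = 1.
x_0 = 30^1 mod 65 = 30.
x_1 = 30^2 mod 65 = 55.
x_2 = 55^2 mod 65 = 35.
x_3 = 35^2 mod 65 = 55.
x_4 = 55^2 mod 65 = 35.
x_5 = 35^2 mod 65 = 55.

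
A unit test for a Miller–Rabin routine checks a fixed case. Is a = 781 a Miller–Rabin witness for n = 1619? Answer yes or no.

n − 1 = 1618 = 2^1 · 809, so s = 1 and d = 809.
x_0 = 781^809 mod 1619 = 1618.
x_0 = 1618 ≡ −1, so 781 is not a witness.

no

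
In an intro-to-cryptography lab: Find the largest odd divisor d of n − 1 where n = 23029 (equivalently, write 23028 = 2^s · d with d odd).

5757

Halving: 23028 → 11514 → 5757; 5757 is odd.
So 23028 = 2^2 · 5757.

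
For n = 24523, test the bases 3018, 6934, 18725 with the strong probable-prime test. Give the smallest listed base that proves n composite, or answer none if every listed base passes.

n − 1 = 24522 = 2^1 · 12261, so s = 1 and d = 12261.
Base 3018: x_0 = 3018^12261 mod 24523 = 18650. x_0 ∉ {1, 24522} and s = 1, so 3018 is a Miller–Rabin witness and 24523 is composite.
Base 6934: x_0 = 6934^12261 mod 24523 = 20663. x_0 ∉ {1, 24522} and s = 1, so 6934 is a Miller–Rabin witness and 24523 is composite.
Base 18725: x_0 = 18725^12261 mod 24523 = 10480. x_0 ∉ {1, 24522} and s = 1, so 18725 is a Miller–Rabin witness and 24523 is composite.
The smallest witness among the given bases is 3018.

3018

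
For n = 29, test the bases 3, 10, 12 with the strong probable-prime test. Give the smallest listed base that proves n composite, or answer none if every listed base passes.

n − 1 = 28 = 2^2 · 7, so s = 2 and d = 7.
Base 3: x_0 = 3^7 mod 29 = 12. x_0 is neither 1 nor 28, so continue squaring. x_1 = 12^2 mod 29 = 28. x_1 ≡ −1, so 3 is not a witness.
Base 10: x_0 = 10^7 mod 29 = 17. x_0 is neither 1 nor 28, so continue squaring. x_1 = 17^2 mod 29 = 28. x_1 ≡ −1, so 10 is not a witness.
Base 12: x_0 = 12^7 mod 29 = 17. x_0 is neither 1 nor 28, so continue squaring. x_1 = 17^2 mod 29 = 28. x_1 ≡ −1, so 12 is not a witness.
No listed base is a witness for 29.

none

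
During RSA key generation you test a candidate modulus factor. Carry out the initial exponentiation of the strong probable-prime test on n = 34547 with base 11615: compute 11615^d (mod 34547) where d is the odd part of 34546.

26673

n − 1 = 34546 = 2^1 · 17273, so s = 1 and d = 17273.
11615^17273 mod 34547 = 26673.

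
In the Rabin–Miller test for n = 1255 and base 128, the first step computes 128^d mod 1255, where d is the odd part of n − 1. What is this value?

182

n − 1 = 1254 = 2^1 · 627, so s = 1 and d = 627.
Repeated squaring mod 1255: 128^1 ≡ 128, 128^2 ≡ 69, 128^4 ≡ 996, 128^8 ≡ 566, 128^16 ≡ 331, 128^32 ≡ 376, 128^64 ≡ 816, 128^128 ≡ 706, 128^256 ≡ 201, 128^512 ≡ 241.
627 = 512 + 64 + 32 + 16 + 2 + 1, so 128^627 ≡ 241·816·376·331·69·128 ≡ 182 (mod 1255).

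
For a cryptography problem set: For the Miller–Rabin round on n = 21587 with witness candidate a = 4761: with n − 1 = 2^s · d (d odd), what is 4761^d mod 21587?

n − 1 = 21586 = 2^1 · 10793, so s = 1 and d = 10793.
Repeated squaring mod 21587: 4761^1 ≡ 4761, 4761^2 ≡ 771, 4761^4 ≡ 11592, 4761^8 ≡ 16976, 4761^16 ≡ 19713, 4761^32 ≡ 14782, 4761^64 ≡ 3910, 4761^128 ≡ 4504, 4761^256 ≡ 15823, 4761^512 ≡ 1303, 4761^1024 ≡ 14023, 4761^2048 ≡ 8546, 4761^4096 ≡ 5295, 4761^8192 ≡ 17099.
10793 = 8192 + 2048 + 512 + 32 + 8 + 1, so 4761^10793 ≡ 17099·8546·1303·14782·16976·4761 ≡ 1 (mod 21587).

1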